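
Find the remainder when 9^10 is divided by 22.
1

Use repeated squaring. Binary(10) = 1010. Walk through the bits of the exponent 10 left-to-right: at each bit after the leading one, square the running value, then multiply by 9 if the bit is 1 (always reducing mod 22):
  bit 1 = 1 (leading): start with 9.
  bit 2 = 0: square 9^2 = 81 ≡ 15 (mod 22).
  bit 3 = 1: square 15^2 = 225 ≡ 5; bit is 1, so multiply 5·9 = 45 ≡ 1 (mod 22).
  bit 4 = 0: square 1^2 = 1 (mod 22).
Final value: 9^10 ≡ 1 (mod 22).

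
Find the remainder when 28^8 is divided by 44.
Use repeated squaring. Binary(8) = 1000. Walk through the bits of the exponent 8 left-to-right: at each bit after the leading one, square the running value, then multiply by 28 if the bit is 1 (always reducing mod 44):
  bit 1 = 1 (leading): start with 28.
  bit 2 = 0: square 28^2 = 784 ≡ 36 (mod 44).
  bit 3 = 0: square 36^2 = 1296 ≡ 20 (mod 44).
  bit 4 = 0: square 20^2 = 400 ≡ 4 (mod 44).
Final value: 28^8 ≡ 4 (mod 44).

Final answer: 4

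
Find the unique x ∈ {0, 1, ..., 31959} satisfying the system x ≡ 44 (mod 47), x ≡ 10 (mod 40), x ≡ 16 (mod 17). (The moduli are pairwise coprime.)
The moduli 47, 40, 17 are pairwise coprime, so by the CRT there is a unique solution mod 47·40·17 = 31960.
Solve by successive substitution. Start with x ≡ 44 (mod 47).
  Combine with x ≡ 10 (mod 40): write x = 44 + 47·t and require 44 + 47·t ≡ 10 (mod 40), i.e. 47·t ≡ 10 − 44 ≡ 6 (mod 40). Since 47^(−1) ≡ 23 (mod 40) (47 ≡ 7 (mod 40)), t ≡ 23·6 ≡ 18 (mod 40). So x ≡ 44 + 47·18 = 890 (mod 1880).
  Combine with x ≡ 16 (mod 17): write x = 890 + 1880·t and require 890 + 1880·t ≡ 16 (mod 17), i.e. 1880·t ≡ 16 − 890 ≡ 10 (mod 17). Since 1880^(−1) ≡ 12 (mod 17) (1880 ≡ 10 (mod 17)), t ≡ 12·10 ≡ 1 (mod 17). So x ≡ 890 + 1880·1 = 2770 (mod 31960).
Unique solution in [0, 31960): x = 2770.

Final answer: x ≡ 2770 (mod 31960); the representative in [0, 31960) is 2770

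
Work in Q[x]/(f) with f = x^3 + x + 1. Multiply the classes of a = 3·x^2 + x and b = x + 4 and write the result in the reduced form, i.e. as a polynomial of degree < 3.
First multiply in Q[x] without reducing: a · b = 3·x^3 + 13·x^2 + 4·x. Now divide by f(x) = x^3 + x + 1, eliminating the leading term at each step:
  leading term 3·x^3: subtract (3)·f(x) = 3·x^3 + 3·x + 3, leaving 13·x^2 + x - 3
The degree is now < 3, so this is the remainder. Hence a · b ≡ 13·x^2 + x - 3 in Q[x]/(f).

Final answer: a · b ≡ 13·x^2 + x - 3 (mod f(x))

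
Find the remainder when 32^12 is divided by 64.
Use repeated squaring. Binary(12) = 1100. Walk through the bits of the exponent 12 left-to-right: at each bit after the leading one, square the running value, then multiply by 32 if the bit is 1 (always reducing mod 64):
  bit 1 = 1 (leading): start with 32.
  bit 2 = 1: square 32^2 = 1024 ≡ 0; bit is 1, so multiply 0·32 = 0 (mod 64).
  bit 3 = 0: square 0^2 = 0 (mod 64).
  bit 4 = 0: square 0^2 = 0 (mod 64).
Final value: 32^12 ≡ 0 (mod 64).

Final answer: 0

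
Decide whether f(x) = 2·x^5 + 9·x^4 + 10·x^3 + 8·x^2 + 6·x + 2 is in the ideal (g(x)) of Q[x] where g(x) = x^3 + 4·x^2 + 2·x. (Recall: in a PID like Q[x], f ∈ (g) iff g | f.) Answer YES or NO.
NO

In Q[x] the ideal (g) consists of all multiples of g, so f ∈ (g) iff g | f, i.e. iff the remainder of f on division by g is 0. Divide f by g (g is monic, so eliminate the leading term of the running remainder at each step):
  leading term 2·x^5: subtract (2·x^2)·g(x) = 2·x^5 + 8·x^4 + 4·x^3, leaving x^4 + 6·x^3 + 8·x^2 + 6·x + 2
  leading term x^4: subtract (x)·g(x) = x^4 + 4·x^3 + 2·x^2, leaving 2·x^3 + 6·x^2 + 6·x + 2
  leading term 2·x^3: subtract (2)·g(x) = 2·x^3 + 8·x^2 + 4·x, leaving -2·x^2 + 2·x + 2
The remainder r(x) = -2·x^2 + 2·x + 2 ≠ 0 (and deg r < deg g), so g ∤ f, i.e. f ∉ (g).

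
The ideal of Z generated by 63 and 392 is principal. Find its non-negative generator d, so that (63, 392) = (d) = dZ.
(63, 392) = (7); d = 7

In the PID Z, (a, b) is generated by gcd(a, b). Compute gcd(392, 63) with the extended Euclidean algorithm, tracking rows (r, s, t) with s·392 + t·63 = r:
  row A: (392, 1, 0)   [1·392 + 0·63 = 392]
  row B: (63, 0, 1)   [0·392 + 1·63 = 63]
  392 = 6·63 + 14   → row C = row A − 6·row B = (14, 1, −6)   [check: 1·392 − 6·63 = 14]
  63 = 4·14 + 7   → row D = row B − 4·row C = (7, −4, 25)   [check: −4·392 + 25·63 = 7]
  14 = 2·7 + 0   → remainder 0, stop. gcd = 7 (last nonzero row D).
So gcd(63, 392) = 7, with Bézout identity −4·392 + 25·63 = 7. Containment (⊇): the Bézout identity exhibits 7 as an element of (63, 392), giving (7) ⊆ (63, 392). Containment (⊆): since 7 | 63 and 7 | 392 (63 = 7·9, 392 = 7·56), every Z-linear combination of 63 and 392 is divisible by 7, so (63, 392) ⊆ (7). Therefore (63, 392) = (7), d = 7.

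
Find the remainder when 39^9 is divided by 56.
15

Use repeated squaring. Binary(9) = 1001. Walk through the bits of the exponent 9 left-to-right: at each bit after the leading one, square the running value, then multiply by 39 if the bit is 1 (always reducing mod 56):
  bit 1 = 1 (leading): start with 39.
  bit 2 = 0: square 39^2 = 1521 ≡ 9 (mod 56).
  bit 3 = 0: square 9^2 = 81 ≡ 25 (mod 56).
  bit 4 = 1: square 25^2 = 625 ≡ 9; bit is 1, so multiply 9·39 = 351 ≡ 15 (mod 56).
Final value: 39^9 ≡ 15 (mod 56).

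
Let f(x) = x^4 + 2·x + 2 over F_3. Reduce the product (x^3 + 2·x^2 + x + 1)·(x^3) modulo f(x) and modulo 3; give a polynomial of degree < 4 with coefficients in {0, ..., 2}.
Multiply as integer polynomials: a · b = x^6 + 2·x^5 + x^4 + x^3. Reducing coefficients mod 3: a · b ≡ x^6 + 2·x^5 + x^4 + x^3. Now divide by f(x) = x^4 + 2·x + 2 in F_3[x], eliminating the leading term at each step:
  leading term x^6: subtract (x^2)·f(x) = x^6 + 2·x^3 + 2·x^2, leaving 2·x^5 + x^4 + 2·x^3 + x^2 (coefficients mod 3)
  leading term 2·x^5: subtract (2·x)·f(x) = 2·x^5 + x^2 + x, leaving x^4 + 2·x^3 + 2·x (coefficients mod 3)
  leading term x^4: subtract (1)·f(x) = x^4 + 2·x + 2, leaving 2·x^3 + 1 (coefficients mod 3)
The degree is now < 4, so this is the remainder. Hence a · b ≡ 2·x^3 + 1 in F_3[x]/(f).

Final answer: a · b ≡ 2·x^3 + 1 (mod f(x))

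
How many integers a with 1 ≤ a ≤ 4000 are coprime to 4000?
The number of a ∈ {1, ..., 4000} with gcd(a, 4000) = 1 is by definition Euler's totient φ(4000). φ is multiplicative, with φ(p^e) = p^e − p^(e−1). Factorise 4000 = 2^5 · 5^3. Then
  φ(4000) = (2^5 − 2^4) · (5^3 − 5^2) = 16 · 100 = 1600.
So there are 1600 such integers.

Final answer: 1600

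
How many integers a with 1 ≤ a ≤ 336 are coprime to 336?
96

The number of a ∈ {1, ..., 336} with gcd(a, 336) = 1 is by definition Euler's totient φ(336). φ is multiplicative, with φ(p^e) = p^e − p^(e−1). Factorise 336 = 2^4 · 3 · 7. Then
  φ(336) = (2^4 − 2^3) · (3 − 1) · (7 − 1) = 8 · 2 · 6 = 96.
So there are 96 such integers.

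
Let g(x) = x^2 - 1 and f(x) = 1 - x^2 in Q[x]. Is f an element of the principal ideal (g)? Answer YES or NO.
In Q[x] the ideal (g) consists of all multiples of g, so f ∈ (g) iff g | f, i.e. iff the remainder of f on division by g is 0. Divide f by g (g is monic, so eliminate the leading term of the running remainder at each step):
  leading term -x^2: subtract (-1)·g(x) = 1 - x^2, leaving 0
The remainder is 0, so f(x) = g(x) · h(x) with h(x) = -1. Hence g | f, i.e. f ∈ (g).

Final answer: YES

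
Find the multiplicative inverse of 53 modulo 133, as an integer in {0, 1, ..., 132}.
Apply the extended Euclidean algorithm to (133, 53), tracking rows (r, s, t) with s·133 + t·53 = r. Each division r_prev = q·r_cur + r_new produces the new row as (previous row) − q·(current row):
  row A: (133, 1, 0)   [1·133 + 0·53 = 133]
  row B: (53, 0, 1)   [0·133 + 1·53 = 53]
  133 = 2·53 + 27   → row C = row A − 2·row B = (27, 1, −2)   [check: 1·133 − 2·53 = 27]
  53 = 1·27 + 26   → row D = row B − 1·row C = (26, −1, 3)   [check: −1·133 + 3·53 = 26]
  27 = 1·26 + 1   → row E = row C − 1·row D = (1, 2, −5)   [check: 2·133 − 5·53 = 1]
  26 = 26·1 + 0   → remainder 0, stop. gcd = 1 (last nonzero row E).
The gcd is 1, so 53 is invertible mod 133. The last nonzero row gives 2·133 − 5·53 = 1, so t = −5. So 53^(−1) ≡ −5 ≡ 128 (mod 133). Verify: 53 · 128 = 6784 ≡ 1 (mod 133). ✓

Final answer: 53^(−1) ≡ 128 (mod 133)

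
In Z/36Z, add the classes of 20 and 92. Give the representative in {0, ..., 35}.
4

Reduce the summands first: 92 ≡ 20 (mod 36), so 20 + 92 ≡ 20 + 20 (mod 36). 20 + 20 = 40; 40 = 1·36 + 4, so (20 + 92) mod 36 = 4.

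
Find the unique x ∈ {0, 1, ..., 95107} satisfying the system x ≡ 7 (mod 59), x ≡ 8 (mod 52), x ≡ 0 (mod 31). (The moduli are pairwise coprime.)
x ≡ 74524 (mod 95108); the representative in [0, 95108) is 74524

The moduli 59, 52, 31 are pairwise coprime, so by the CRT there is a unique solution mod 59·52·31 = 95108.
Solve by successive substitution. Start with x ≡ 7 (mod 59).
  Combine with x ≡ 8 (mod 52): write x = 7 + 59·t and require 7 + 59·t ≡ 8 (mod 52), i.e. 59·t ≡ 8 − 7 ≡ 1 (mod 52). Since 59^(−1) ≡ 15 (mod 52) (59 ≡ 7 (mod 52)), t ≡ 15·1 ≡ 15 (mod 52). So x ≡ 7 + 59·15 = 892 (mod 3068).
  Combine with x ≡ 0 (mod 31): write x = 892 + 3068·t and require 892 + 3068·t ≡ 0 (mod 31), i.e. 3068·t ≡ 0 − 892 ≡ 7 (mod 31). Since 3068^(−1) ≡ 30 (mod 31) (3068 ≡ 30 (mod 31)), t ≡ 30·7 ≡ 24 (mod 31). So x ≡ 892 + 3068·24 = 74524 (mod 95108).
Unique solution in [0, 95108): x = 74524.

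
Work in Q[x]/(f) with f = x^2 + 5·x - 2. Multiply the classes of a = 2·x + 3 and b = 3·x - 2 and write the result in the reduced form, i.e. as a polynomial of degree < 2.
First multiply in Q[x] without reducing: a · b = 6·x^2 + 5·x - 6. Now divide by f(x) = x^2 + 5·x - 2, eliminating the leading term at each step:
  leading term 6·x^2: subtract (6)·f(x) = 6·x^2 + 30·x - 12, leaving 6 - 25·x
The degree is now < 2, so this is the remainder. Hence a · b ≡ 6 - 25·x in Q[x]/(f).

Final answer: a · b ≡ 6 - 25·x (mod f(x))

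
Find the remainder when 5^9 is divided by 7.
Use repeated squaring. Binary(9) = 1001. Walk through the bits of the exponent 9 left-to-right: at each bit after the leading one, square the running value, then multiply by 5 if the bit is 1 (always reducing mod 7):
  bit 1 = 1 (leading): start with 5.
  bit 2 = 0: square 5^2 = 25 ≡ 4 (mod 7).
  bit 3 = 0: square 4^2 = 16 ≡ 2 (mod 7).
  bit 4 = 1: square 2^2 = 4; bit is 1, so multiply 4·5 = 20 ≡ 6 (mod 7).
Final value: 5^9 ≡ 6 (mod 7).

Final answer: 6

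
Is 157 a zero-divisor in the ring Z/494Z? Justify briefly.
gcd(157, 494) = 1, so 157 is a unit in Z/494Z (it has a multiplicative inverse). A unit cannot be a zero-divisor: if 157·b ≡ 0 then multiplying both sides by 157^(−1) gives b ≡ 0. So 157 is not a zero-divisor.

Final answer: NO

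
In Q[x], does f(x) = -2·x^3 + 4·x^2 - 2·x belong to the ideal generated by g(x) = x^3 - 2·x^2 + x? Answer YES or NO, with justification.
YES

In Q[x] the ideal (g) consists of all multiples of g, so f ∈ (g) iff g | f, i.e. iff the remainder of f on division by g is 0. Divide f by g (g is monic, so eliminate the leading term of the running remainder at each step):
  leading term -2·x^3: subtract (-2)·g(x) = -2·x^3 + 4·x^2 - 2·x, leaving 0
The remainder is 0, so f(x) = g(x) · h(x) with h(x) = -2. Hence g | f, i.e. f ∈ (g).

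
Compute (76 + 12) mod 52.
36

Reduce the summands first: 76 ≡ 24 (mod 52), so 76 + 12 ≡ 24 + 12 (mod 52). 24 + 12 = 36; 36 = 0·52 + 36, so (76 + 12) mod 52 = 36.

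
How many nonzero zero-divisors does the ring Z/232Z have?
In Z/232Z each nonzero element is either a unit (gcd with 232 is 1) or a zero-divisor (gcd > 1). The number of units is φ(232): factorise 232 = 2^3 · 29, so φ(232) = (2^3 − 2^2) · (29 − 1) = 4 · 28 = 112. The nonzero elements number 232 − 1 = 231. Hence the nonzero zero-divisors number 231 − 112 = 119.

Final answer: Z/232Z has 119 nonzero zero-divisors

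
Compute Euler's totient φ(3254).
φ is multiplicative, with φ(p^e) = p^e − p^(e−1). Factorise 3254 = 2 · 1627. Then
  φ(3254) = (2 − 1) · (1627 − 1) = 1 · 1626 = 1626.

Final answer: φ(3254) = 1626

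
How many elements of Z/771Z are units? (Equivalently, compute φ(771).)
Z/771Z has φ(771) = 512 units

An element a ∈ Z/771Z is a unit iff gcd(a, 771) = 1, so the number of units is φ(771). φ is multiplicative, with φ(p^e) = p^e − p^(e−1). Factorise 771 = 3 · 257. Then
  φ(771) = (3 − 1) · (257 − 1) = 2 · 256 = 512.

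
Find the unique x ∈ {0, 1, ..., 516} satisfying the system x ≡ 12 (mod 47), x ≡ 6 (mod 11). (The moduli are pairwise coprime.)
x ≡ 435 (mod 517); the representative in [0, 517) is 435

The moduli 47, 11 are pairwise coprime, so by the CRT there is a unique solution mod 47·11 = 517.
Solve by successive substitution. Start with x ≡ 12 (mod 47).
  Combine with x ≡ 6 (mod 11): write x = 12 + 47·t and require 12 + 47·t ≡ 6 (mod 11), i.e. 47·t ≡ 6 − 12 ≡ 5 (mod 11). Since 47^(−1) ≡ 4 (mod 11) (47 ≡ 3 (mod 11)), t ≡ 4·5 ≡ 9 (mod 11). So x ≡ 12 + 47·9 = 435 (mod 517).
Unique solution in [0, 517): x = 435.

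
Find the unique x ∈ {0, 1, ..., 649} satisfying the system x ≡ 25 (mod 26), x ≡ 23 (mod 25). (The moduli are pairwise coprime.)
The moduli 26, 25 are pairwise coprime, so by the CRT there is a unique solution mod 26·25 = 650.
Solve by successive substitution. Start with x ≡ 25 (mod 26).
  Combine with x ≡ 23 (mod 25): write x = 25 + 26·t and require 25 + 26·t ≡ 23 (mod 25), i.e. 26·t ≡ 23 − 25 ≡ 23 (mod 25). Since 26^(−1) ≡ 1 (mod 25) (26 ≡ 1 (mod 25)), t ≡ 1·23 ≡ 23 (mod 25). So x ≡ 25 + 26·23 = 623 (mod 650).
Unique solution in [0, 650): x = 623.

Final answer: x ≡ 623 (mod 650); the representative in [0, 650) is 623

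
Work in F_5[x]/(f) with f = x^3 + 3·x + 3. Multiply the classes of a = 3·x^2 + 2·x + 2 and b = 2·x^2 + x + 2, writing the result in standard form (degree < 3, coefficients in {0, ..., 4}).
Multiply as integer polynomials: a · b = 6·x^4 + 7·x^3 + 12·x^2 + 6·x + 4. Reducing coefficients mod 5: a · b ≡ x^4 + 2·x^3 + 2·x^2 + x + 4. Now divide by f(x) = x^3 + 3·x + 3 in F_5[x], eliminating the leading term at each step:
  leading term x^4: subtract (x)·f(x) = x^4 + 3·x^2 + 3·x, leaving 2·x^3 + 4·x^2 + 3·x + 4 (coefficients mod 5)
  leading term 2·x^3: subtract (2)·f(x) = 2·x^3 + x + 1, leaving 4·x^2 + 2·x + 3 (coefficients mod 5)
The degree is now < 3, so this is the remainder. Hence a · b ≡ 4·x^2 + 2·x + 3 in F_5[x]/(f).

Final answer: a · b ≡ 4·x^2 + 2·x + 3 (mod f(x))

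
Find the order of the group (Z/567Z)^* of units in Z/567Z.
(Z/567Z)^* consists of the classes a with gcd(a, 567) = 1, so its order is φ(567). φ is multiplicative, with φ(p^e) = p^e − p^(e−1). Factorise 567 = 3^4 · 7. Then
  φ(567) = (3^4 − 3^3) · (7 − 1) = 54 · 6 = 324.
Thus |(Z/567Z)^*| = 324.

Final answer: |(Z/567Z)^*| = 324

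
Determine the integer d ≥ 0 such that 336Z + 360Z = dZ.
In the PID Z, (a, b) is generated by gcd(a, b). Compute gcd(360, 336) with the extended Euclidean algorithm, tracking rows (r, s, t) with s·360 + t·336 = r:
  row A: (360, 1, 0)   [1·360 + 0·336 = 360]
  row B: (336, 0, 1)   [0·360 + 1·336 = 336]
  360 = 1·336 + 24   → row C = row A − 1·row B = (24, 1, −1)   [check: 1·360 − 1·336 = 24]
  336 = 14·24 + 0   → remainder 0, stop. gcd = 24 (last nonzero row C).
So gcd(336, 360) = 24, with Bézout identity 1·360 − 1·336 = 24. Containment (⊇): the Bézout identity exhibits 24 as an element of (336, 360), giving (24) ⊆ (336, 360). Containment (⊆): since 24 | 336 and 24 | 360 (336 = 24·14, 360 = 24·15), every Z-linear combination of 336 and 360 is divisible by 24, so (336, 360) ⊆ (24). Therefore (336, 360) = (24), d = 24.

Final answer: (336, 360) = (24); d = 24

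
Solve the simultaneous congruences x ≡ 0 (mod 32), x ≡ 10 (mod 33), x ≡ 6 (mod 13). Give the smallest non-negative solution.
The moduli 32, 33, 13 are pairwise coprime, so by the CRT there is a unique solution mod 32·33·13 = 13728.
Solve by successive substitution. Start with x ≡ 0 (mod 32).
  Combine with x ≡ 10 (mod 33): write x = 32·t and require 32·t ≡ 10 (mod 33). Since 32^(−1) ≡ 32 (mod 33), t ≡ 32·10 ≡ 23 (mod 33). So x ≡ 32·23 = 736 (mod 1056).
  Combine with x ≡ 6 (mod 13): write x = 736 + 1056·t and require 736 + 1056·t ≡ 6 (mod 13), i.e. 1056·t ≡ 6 − 736 ≡ 11 (mod 13). Since 1056^(−1) ≡ 9 (mod 13) (1056 ≡ 3 (mod 13)), t ≡ 9·11 ≡ 8 (mod 13). So x ≡ 736 + 1056·8 = 9184 (mod 13728).
Unique solution in [0, 13728): x = 9184.

Final answer: x ≡ 9184 (mod 13728); the representative in [0, 13728) is 9184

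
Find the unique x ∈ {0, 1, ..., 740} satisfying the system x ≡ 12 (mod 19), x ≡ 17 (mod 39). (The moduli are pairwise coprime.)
The moduli 19, 39 are pairwise coprime, so by the CRT there is a unique solution mod 19·39 = 741.
Solve by successive substitution. Start with x ≡ 12 (mod 19).
  Combine with x ≡ 17 (mod 39): write x = 12 + 19·t and require 12 + 19·t ≡ 17 (mod 39), i.e. 19·t ≡ 17 − 12 ≡ 5 (mod 39). Since 19^(−1) ≡ 37 (mod 39), t ≡ 37·5 ≡ 29 (mod 39). So x ≡ 12 + 19·29 = 563 (mod 741).
Unique solution in [0, 741): x = 563.

Final answer: x ≡ 563 (mod 741); the representative in [0, 741) is 563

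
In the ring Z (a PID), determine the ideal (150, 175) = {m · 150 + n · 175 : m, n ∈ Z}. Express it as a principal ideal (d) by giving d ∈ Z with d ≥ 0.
(150, 175) = (25); d = 25

In the PID Z, (a, b) is generated by gcd(a, b). Compute gcd(175, 150) with the extended Euclidean algorithm, tracking rows (r, s, t) with s·175 + t·150 = r:
  row A: (175, 1, 0)   [1·175 + 0·150 = 175]
  row B: (150, 0, 1)   [0·175 + 1·150 = 150]
  175 = 1·150 + 25   → row C = row A − 1·row B = (25, 1, −1)   [check: 1·175 − 1·150 = 25]
  150 = 6·25 + 0   → remainder 0, stop. gcd = 25 (last nonzero row C).
So gcd(150, 175) = 25, with Bézout identity 1·175 − 1·150 = 25. Containment (⊇): the Bézout identity exhibits 25 as an element of (150, 175), giving (25) ⊆ (150, 175). Containment (⊆): since 25 | 150 and 25 | 175 (150 = 25·6, 175 = 25·7), every Z-linear combination of 150 and 175 is divisible by 25, so (150, 175) ⊆ (25). Therefore (150, 175) = (25), d = 25.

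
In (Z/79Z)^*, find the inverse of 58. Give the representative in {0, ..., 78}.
Apply the extended Euclidean algorithm to (79, 58), tracking rows (r, s, t) with s·79 + t·58 = r. Each division r_prev = q·r_cur + r_new produces the new row as (previous row) − q·(current row):
  row A: (79, 1, 0)   [1·79 + 0·58 = 79]
  row B: (58, 0, 1)   [0·79 + 1·58 = 58]
  79 = 1·58 + 21   → row C = row A − 1·row B = (21, 1, −1)   [check: 1·79 − 1·58 = 21]
  58 = 2·21 + 16   → row D = row B − 2·row C = (16, −2, 3)   [check: −2·79 + 3·58 = 16]
  21 = 1·16 + 5   → row E = row C − 1·row D = (5, 3, −4)   [check: 3·79 − 4·58 = 5]
  16 = 3·5 + 1   → row F = row D − 3·row E = (1, −11, 15)   [check: −11·79 + 15·58 = 1]
  5 = 5·1 + 0   → remainder 0, stop. gcd = 1 (last nonzero row F).
The gcd is 1, so 58 is invertible mod 79. The last nonzero row gives −11·79 + 15·58 = 1, so t = 15. So 58^(−1) ≡ 15 (mod 79). Verify: 58 · 15 = 870 ≡ 1 (mod 79). ✓

Final answer: 58^(−1) ≡ 15 (mod 79)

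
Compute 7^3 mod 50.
43

Use repeated squaring. Binary(3) = 11. Walk through the bits of the exponent 3 left-to-right: at each bit after the leading one, square the running value, then multiply by 7 if the bit is 1 (always reducing mod 50):
  bit 1 = 1 (leading): start with 7.
  bit 2 = 1: square 7^2 = 49; bit is 1, so multiply 49·7 = 343 ≡ 43 (mod 50).
Final value: 7^3 ≡ 43 (mod 50).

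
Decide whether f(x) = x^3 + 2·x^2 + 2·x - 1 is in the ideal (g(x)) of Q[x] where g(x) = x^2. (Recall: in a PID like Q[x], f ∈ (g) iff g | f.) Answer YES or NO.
NO

In Q[x] the ideal (g) consists of all multiples of g, so f ∈ (g) iff g | f, i.e. iff the remainder of f on division by g is 0. Divide f by g (g is monic, so eliminate the leading term of the running remainder at each step):
  leading term x^3: subtract (x)·g(x) = x^3, leaving 2·x^2 + 2·x - 1
  leading term 2·x^2: subtract (2)·g(x) = 2·x^2, leaving 2·x - 1
The remainder r(x) = 2·x - 1 ≠ 0 (and deg r < deg g), so g ∤ f, i.e. f ∉ (g).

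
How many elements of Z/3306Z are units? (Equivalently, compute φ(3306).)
Z/3306Z has φ(3306) = 1008 units

An element a ∈ Z/3306Z is a unit iff gcd(a, 3306) = 1, so the number of units is φ(3306). φ is multiplicative, with φ(p^e) = p^e − p^(e−1). Factorise 3306 = 2 · 3 · 19 · 29. Then
  φ(3306) = (2 − 1) · (3 − 1) · (19 − 1) · (29 − 1) = 1 · 2 · 18 · 28 = 1008.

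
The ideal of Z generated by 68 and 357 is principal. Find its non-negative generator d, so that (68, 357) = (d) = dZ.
(68, 357) = (17); d = 17

In the PID Z, (a, b) is generated by gcd(a, b). Compute gcd(357, 68) with the extended Euclidean algorithm, tracking rows (r, s, t) with s·357 + t·68 = r:
  row A: (357, 1, 0)   [1·357 + 0·68 = 357]
  row B: (68, 0, 1)   [0·357 + 1·68 = 68]
  357 = 5·68 + 17   → row C = row A − 5·row B = (17, 1, −5)   [check: 1·357 − 5·68 = 17]
  68 = 4·17 + 0   → remainder 0, stop. gcd = 17 (last nonzero row C).
So gcd(68, 357) = 17, with Bézout identity 1·357 − 5·68 = 17. Containment (⊇): the Bézout identity exhibits 17 as an element of (68, 357), giving (17) ⊆ (68, 357). Containment (⊆): since 17 | 68 and 17 | 357 (68 = 17·4, 357 = 17·21), every Z-linear combination of 68 and 357 is divisible by 17, so (68, 357) ⊆ (17). Therefore (68, 357) = (17), d = 17.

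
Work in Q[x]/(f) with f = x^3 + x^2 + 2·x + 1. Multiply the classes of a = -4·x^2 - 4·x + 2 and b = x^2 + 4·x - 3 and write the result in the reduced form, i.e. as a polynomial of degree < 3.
First multiply in Q[x] without reducing: a · b = -4·x^4 - 20·x^3 - 2·x^2 + 20·x - 6. Now divide by f(x) = x^3 + x^2 + 2·x + 1, eliminating the leading term at each step:
  leading term -4·x^4: subtract (-4·x)·f(x) = -4·x^4 - 4·x^3 - 8·x^2 - 4·x, leaving -16·x^3 + 6·x^2 + 24·x - 6
  leading term -16·x^3: subtract (-16)·f(x) = -16·x^3 - 16·x^2 - 32·x - 16, leaving 22·x^2 + 56·x + 10
The degree is now < 3, so this is the remainder. Hence a · b ≡ 22·x^2 + 56·x + 10 in Q[x]/(f).

Final answer: a · b ≡ 22·x^2 + 56·x + 10 (mod f(x))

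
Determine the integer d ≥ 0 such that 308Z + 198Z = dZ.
(308, 198) = (22); d = 22

In the PID Z, (a, b) is generated by gcd(a, b). Compute gcd(308, 198) with the extended Euclidean algorithm, tracking rows (r, s, t) with s·308 + t·198 = r:
  row A: (308, 1, 0)   [1·308 + 0·198 = 308]
  row B: (198, 0, 1)   [0·308 + 1·198 = 198]
  308 = 1·198 + 110   → row C = row A − 1·row B = (110, 1, −1)   [check: 1·308 − 1·198 = 110]
  198 = 1·110 + 88   → row D = row B − 1·row C = (88, −1, 2)   [check: −1·308 + 2·198 = 88]
  110 = 1·88 + 22   → row E = row C − 1·row D = (22, 2, −3)   [check: 2·308 − 3·198 = 22]
  88 = 4·22 + 0   → remainder 0, stop. gcd = 22 (last nonzero row E).
So gcd(308, 198) = 22, with Bézout identity 2·308 − 3·198 = 22. Containment (⊇): the Bézout identity exhibits 22 as an element of (308, 198), giving (22) ⊆ (308, 198). Containment (⊆): since 22 | 308 and 22 | 198 (308 = 22·14, 198 = 22·9), every Z-linear combination of 308 and 198 is divisible by 22, so (308, 198) ⊆ (22). Therefore (308, 198) = (22), d = 22.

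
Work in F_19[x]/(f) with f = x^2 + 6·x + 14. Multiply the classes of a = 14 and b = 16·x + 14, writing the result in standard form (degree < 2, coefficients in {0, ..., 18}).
a · b ≡ 15·x + 6 (mod f(x))

Multiply as integer polynomials: a · b = 224·x + 196. Reducing coefficients mod 19: a · b ≡ 15·x + 6. This already has degree < 2, so no reduction by f is needed. Hence a · b ≡ 15·x + 6 in F_19[x]/(f).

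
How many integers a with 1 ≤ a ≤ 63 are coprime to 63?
The number of a ∈ {1, ..., 63} with gcd(a, 63) = 1 is by definition Euler's totient φ(63). φ is multiplicative, with φ(p^e) = p^e − p^(e−1). Factorise 63 = 3^2 · 7. Then
  φ(63) = (3^2 − 3^1) · (7 − 1) = 6 · 6 = 36.
So there are 36 such integers.

Final answer: 36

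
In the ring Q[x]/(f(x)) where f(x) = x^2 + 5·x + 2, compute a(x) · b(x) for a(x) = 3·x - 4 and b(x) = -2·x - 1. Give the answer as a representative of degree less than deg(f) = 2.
First multiply in Q[x] without reducing: a · b = -6·x^2 + 5·x + 4. Now divide by f(x) = x^2 + 5·x + 2, eliminating the leading term at each step:
  leading term -6·x^2: subtract (-6)·f(x) = -6·x^2 - 30·x - 12, leaving 35·x + 16
The degree is now < 2, so this is the remainder. Hence a · b ≡ 35·x + 16 in Q[x]/(f).

Final answer: a · b ≡ 35·x + 16 (mod f(x))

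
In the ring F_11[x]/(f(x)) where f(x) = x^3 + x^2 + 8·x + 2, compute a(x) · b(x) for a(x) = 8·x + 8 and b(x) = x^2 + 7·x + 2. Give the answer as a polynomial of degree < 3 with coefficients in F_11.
a · b ≡ x^2 + 8·x (mod f(x))

Multiply as integer polynomials: a · b = 8·x^3 + 64·x^2 + 72·x + 16. Reducing coefficients mod 11: a · b ≡ 8·x^3 + 9·x^2 + 6·x + 5. Now divide by f(x) = x^3 + x^2 + 8·x + 2 in F_11[x], eliminating the leading term at each step:
  leading term 8·x^3: subtract (8)·f(x) = 8·x^3 + 8·x^2 + 9·x + 5, leaving x^2 + 8·x (coefficients mod 11)
The degree is now < 3, so this is the remainder. Hence a · b ≡ x^2 + 8·x in F_11[x]/(f).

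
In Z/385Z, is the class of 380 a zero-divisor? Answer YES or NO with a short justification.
gcd(380, 385) = 5 > 1, so 380 is not a unit in Z/385Z. In Z/nZ every nonzero non-unit is a zero-divisor: explicitly, take b = 385/gcd = 77 ≠ 0 (mod 385); then 380·77 = 29260 = 76·385, i.e. 380·77 ≡ 0 (mod 385). So 380 is a zero-divisor.

Final answer: YES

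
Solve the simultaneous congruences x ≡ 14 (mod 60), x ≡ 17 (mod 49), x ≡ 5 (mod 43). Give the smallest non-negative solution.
The moduli 60, 49, 43 are pairwise coprime, so by the CRT there is a unique solution mod 60·49·43 = 126420.
Solve by successive substitution. Start with x ≡ 14 (mod 60).
  Combine with x ≡ 17 (mod 49): write x = 14 + 60·t and require 14 + 60·t ≡ 17 (mod 49), i.e. 60·t ≡ 17 − 14 ≡ 3 (mod 49). Since 60^(−1) ≡ 9 (mod 49) (60 ≡ 11 (mod 49)), t ≡ 9·3 ≡ 27 (mod 49). So x ≡ 14 + 60·27 = 1634 (mod 2940).
  Combine with x ≡ 5 (mod 43): write x = 1634 + 2940·t and require 1634 + 2940·t ≡ 5 (mod 43), i.e. 2940·t ≡ 5 − 1634 ≡ 5 (mod 43). Since 2940^(−1) ≡ 35 (mod 43) (2940 ≡ 16 (mod 43)), t ≡ 35·5 ≡ 3 (mod 43). So x ≡ 1634 + 2940·3 = 10454 (mod 126420).
Unique solution in [0, 126420): x = 10454.

Final answer: x ≡ 10454 (mod 126420); the representative in [0, 126420) is 10454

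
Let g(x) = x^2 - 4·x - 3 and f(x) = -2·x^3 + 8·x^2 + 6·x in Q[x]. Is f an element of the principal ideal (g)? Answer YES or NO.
In Q[x] the ideal (g) consists of all multiples of g, so f ∈ (g) iff g | f, i.e. iff the remainder of f on division by g is 0. Divide f by g (g is monic, so eliminate the leading term of the running remainder at each step):
  leading term -2·x^3: subtract (-2·x)·g(x) = -2·x^3 + 8·x^2 + 6·x, leaving 0
The remainder is 0, so f(x) = g(x) · h(x) with h(x) = -2·x. Hence g | f, i.e. f ∈ (g).

Final answer: YES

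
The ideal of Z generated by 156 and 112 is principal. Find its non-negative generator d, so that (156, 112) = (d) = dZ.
In the PID Z, (a, b) is generated by gcd(a, b). Compute gcd(156, 112) with the extended Euclidean algorithm, tracking rows (r, s, t) with s·156 + t·112 = r:
  row A: (156, 1, 0)   [1·156 + 0·112 = 156]
  row B: (112, 0, 1)   [0·156 + 1·112 = 112]
  156 = 1·112 + 44   → row C = row A − 1·row B = (44, 1, −1)   [check: 1·156 − 1·112 = 44]
  112 = 2·44 + 24   → row D = row B − 2·row C = (24, −2, 3)   [check: −2·156 + 3·112 = 24]
  44 = 1·24 + 20   → row E = row C − 1·row D = (20, 3, −4)   [check: 3·156 − 4·112 = 20]
  24 = 1·20 + 4   → row F = row D − 1·row E = (4, −5, 7)   [check: −5·156 + 7·112 = 4]
  20 = 5·4 + 0   → remainder 0, stop. gcd = 4 (last nonzero row F).
So gcd(156, 112) = 4, with Bézout identity −5·156 + 7·112 = 4. Containment (⊇): the Bézout identity exhibits 4 as an element of (156, 112), giving (4) ⊆ (156, 112). Containment (⊆): since 4 | 156 and 4 | 112 (156 = 4·39, 112 = 4·28), every Z-linear combination of 156 and 112 is divisible by 4, so (156, 112) ⊆ (4). Therefore (156, 112) = (4), d = 4.

Final answer: (156, 112) = (4); d = 4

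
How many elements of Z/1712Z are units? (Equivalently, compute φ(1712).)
An element a ∈ Z/1712Z is a unit iff gcd(a, 1712) = 1, so the number of units is φ(1712). φ is multiplicative, with φ(p^e) = p^e − p^(e−1). Factorise 1712 = 2^4 · 107. Then
  φ(1712) = (2^4 − 2^3) · (107 − 1) = 8 · 106 = 848.

Final answer: Z/1712Z has φ(1712) = 848 units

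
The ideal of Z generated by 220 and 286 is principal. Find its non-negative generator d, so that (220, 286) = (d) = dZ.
In the PID Z, (a, b) is generated by gcd(a, b). Compute gcd(286, 220) with the extended Euclidean algorithm, tracking rows (r, s, t) with s·286 + t·220 = r:
  row A: (286, 1, 0)   [1·286 + 0·220 = 286]
  row B: (220, 0, 1)   [0·286 + 1·220 = 220]
  286 = 1·220 + 66   → row C = row A − 1·row B = (66, 1, −1)   [check: 1·286 − 1·220 = 66]
  220 = 3·66 + 22   → row D = row B − 3·row C = (22, −3, 4)   [check: −3·286 + 4·220 = 22]
  66 = 3·22 + 0   → remainder 0, stop. gcd = 22 (last nonzero row D).
So gcd(220, 286) = 22, with Bézout identity −3·286 + 4·220 = 22. Containment (⊇): the Bézout identity exhibits 22 as an element of (220, 286), giving (22) ⊆ (220, 286). Containment (⊆): since 22 | 220 and 22 | 286 (220 = 22·10, 286 = 22·13), every Z-linear combination of 220 and 286 is divisible by 22, so (220, 286) ⊆ (22). Therefore (220, 286) = (22), d = 22.

Final answer: (220, 286) = (22); d = 22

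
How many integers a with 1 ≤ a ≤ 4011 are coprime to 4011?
The number of a ∈ {1, ..., 4011} with gcd(a, 4011) = 1 is by definition Euler's totient φ(4011). φ is multiplicative, with φ(p^e) = p^e − p^(e−1). Factorise 4011 = 3 · 7 · 191. Then
  φ(4011) = (3 − 1) · (7 − 1) · (191 − 1) = 2 · 6 · 190 = 2280.
So there are 2280 such integers.

Final answer: 2280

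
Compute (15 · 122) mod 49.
17

Reduce the factors first: 122 ≡ 24 (mod 49), so 15 · 122 ≡ 15 · 24 (mod 49). 15 · 24 = 360. Dividing by 49: 360 = 7·49 + 17. So (15 · 122) mod 49 = 17.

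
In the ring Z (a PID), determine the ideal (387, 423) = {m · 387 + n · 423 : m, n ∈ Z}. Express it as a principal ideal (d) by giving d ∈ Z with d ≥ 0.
In the PID Z, (a, b) is generated by gcd(a, b). Compute gcd(423, 387) with the extended Euclidean algorithm, tracking rows (r, s, t) with s·423 + t·387 = r:
  row A: (423, 1, 0)   [1·423 + 0·387 = 423]
  row B: (387, 0, 1)   [0·423 + 1·387 = 387]
  423 = 1·387 + 36   → row C = row A − 1·row B = (36, 1, −1)   [check: 1·423 − 1·387 = 36]
  387 = 10·36 + 27   → row D = row B − 10·row C = (27, −10, 11)   [check: −10·423 + 11·387 = 27]
  36 = 1·27 + 9   → row E = row C − 1·row D = (9, 11, −12)   [check: 11·423 − 12·387 = 9]
  27 = 3·9 + 0   → remainder 0, stop. gcd = 9 (last nonzero row E).
So gcd(387, 423) = 9, with Bézout identity 11·423 − 12·387 = 9. Containment (⊇): the Bézout identity exhibits 9 as an element of (387, 423), giving (9) ⊆ (387, 423). Containment (⊆): since 9 | 387 and 9 | 423 (387 = 9·43, 423 = 9·47), every Z-linear combination of 387 and 423 is divisible by 9, so (387, 423) ⊆ (9). Therefore (387, 423) = (9), d = 9.

Final answer: (387, 423) = (9); d = 9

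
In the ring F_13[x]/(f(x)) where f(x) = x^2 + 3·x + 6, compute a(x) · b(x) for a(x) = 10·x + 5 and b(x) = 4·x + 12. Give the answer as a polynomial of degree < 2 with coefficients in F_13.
a · b ≡ 7·x + 2 (mod f(x))

Multiply as integer polynomials: a · b = 40·x^2 + 140·x + 60. Reducing coefficients mod 13: a · b ≡ x^2 + 10·x + 8. Now divide by f(x) = x^2 + 3·x + 6 in F_13[x], eliminating the leading term at each step:
  leading term x^2: subtract (1)·f(x) = x^2 + 3·x + 6, leaving 7·x + 2 (coefficients mod 13)
The degree is now < 2, so this is the remainder. Hence a · b ≡ 7·x + 2 in F_13[x]/(f).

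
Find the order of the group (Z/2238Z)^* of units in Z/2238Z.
|(Z/2238Z)^*| = 744

(Z/2238Z)^* consists of the classes a with gcd(a, 2238) = 1, so its order is φ(2238). φ is multiplicative, with φ(p^e) = p^e − p^(e−1). Factorise 2238 = 2 · 3 · 373. Then
  φ(2238) = (2 − 1) · (3 − 1) · (373 − 1) = 1 · 2 · 372 = 744.
Thus |(Z/2238Z)^*| = 744.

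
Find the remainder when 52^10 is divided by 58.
16

Use repeated squaring. Binary(10) = 1010. Walk through the bits of the exponent 10 left-to-right: at each bit after the leading one, square the running value, then multiply by 52 if the bit is 1 (always reducing mod 58):
  bit 1 = 1 (leading): start with 52.
  bit 2 = 0: square 52^2 = 2704 ≡ 36 (mod 58).
  bit 3 = 1: square 36^2 = 1296 ≡ 20; bit is 1, so multiply 20·52 = 1040 ≡ 54 (mod 58).
  bit 4 = 0: square 54^2 = 2916 ≡ 16 (mod 58).
Final value: 52^10 ≡ 16 (mod 58).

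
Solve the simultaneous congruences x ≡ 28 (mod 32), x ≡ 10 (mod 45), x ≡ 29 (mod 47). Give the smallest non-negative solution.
The moduli 32, 45, 47 are pairwise coprime, so by the CRT there is a unique solution mod 32·45·47 = 67680.
Solve by successive substitution. Start with x ≡ 28 (mod 32).
  Combine with x ≡ 10 (mod 45): write x = 28 + 32·t and require 28 + 32·t ≡ 10 (mod 45), i.e. 32·t ≡ 10 − 28 ≡ 27 (mod 45). Since 32^(−1) ≡ 38 (mod 45), t ≡ 38·27 ≡ 36 (mod 45). So x ≡ 28 + 32·36 = 1180 (mod 1440).
  Combine with x ≡ 29 (mod 47): write x = 1180 + 1440·t and require 1180 + 1440·t ≡ 29 (mod 47), i.e. 1440·t ≡ 29 − 1180 ≡ 24 (mod 47). Since 1440^(−1) ≡ 11 (mod 47) (1440 ≡ 30 (mod 47)), t ≡ 11·24 ≡ 29 (mod 47). So x ≡ 1180 + 1440·29 = 42940 (mod 67680).
Unique solution in [0, 67680): x = 42940.

Final answer: x ≡ 42940 (mod 67680); the representative in [0, 67680) is 42940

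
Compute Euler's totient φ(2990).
φ is multiplicative, with φ(p^e) = p^e − p^(e−1). Factorise 2990 = 2 · 5 · 13 · 23. Then
  φ(2990) = (2 − 1) · (5 − 1) · (13 − 1) · (23 − 1) = 1 · 4 · 12 · 22 = 1056.

Final answer: φ(2990) = 1056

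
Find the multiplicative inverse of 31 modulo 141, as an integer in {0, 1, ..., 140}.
Apply the extended Euclidean algorithm to (141, 31), tracking rows (r, s, t) with s·141 + t·31 = r. Each division r_prev = q·r_cur + r_new produces the new row as (previous row) − q·(current row):
  row A: (141, 1, 0)   [1·141 + 0·31 = 141]
  row B: (31, 0, 1)   [0·141 + 1·31 = 31]
  141 = 4·31 + 17   → row C = row A − 4·row B = (17, 1, −4)   [check: 1·141 − 4·31 = 17]
  31 = 1·17 + 14   → row D = row B − 1·row C = (14, −1, 5)   [check: −1·141 + 5·31 = 14]
  17 = 1·14 + 3   → row E = row C − 1·row D = (3, 2, −9)   [check: 2·141 − 9·31 = 3]
  14 = 4·3 + 2   → row F = row D − 4·row E = (2, −9, 41)   [check: −9·141 + 41·31 = 2]
  3 = 1·2 + 1   → row G = row E − 1·row F = (1, 11, −50)   [check: 11·141 − 50·31 = 1]
  2 = 2·1 + 0   → remainder 0, stop. gcd = 1 (last nonzero row G).
The gcd is 1, so 31 is invertible mod 141. The last nonzero row gives 11·141 − 50·31 = 1, so t = −50. So 31^(−1) ≡ −50 ≡ 91 (mod 141). Verify: 31 · 91 = 2821 ≡ 1 (mod 141). ✓

Final answer: 31^(−1) ≡ 91 (mod 141)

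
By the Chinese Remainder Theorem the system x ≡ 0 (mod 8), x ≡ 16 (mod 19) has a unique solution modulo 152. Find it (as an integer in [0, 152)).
x ≡ 16 (mod 152); the representative in [0, 152) is 16

The moduli 8, 19 are pairwise coprime, so by the CRT there is a unique solution mod 8·19 = 152.
Solve by successive substitution. Start with x ≡ 0 (mod 8).
  Combine with x ≡ 16 (mod 19): write x = 8·t and require 8·t ≡ 16 (mod 19). Since 8^(−1) ≡ 12 (mod 19), t ≡ 12·16 ≡ 2 (mod 19). So x ≡ 8·2 = 16 (mod 152).
Unique solution in [0, 152): x = 16.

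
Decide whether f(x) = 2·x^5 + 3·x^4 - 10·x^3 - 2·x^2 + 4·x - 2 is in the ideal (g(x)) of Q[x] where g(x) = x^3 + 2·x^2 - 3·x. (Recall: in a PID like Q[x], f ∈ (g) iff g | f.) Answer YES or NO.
In Q[x] the ideal (g) consists of all multiples of g, so f ∈ (g) iff g | f, i.e. iff the remainder of f on division by g is 0. Divide f by g (g is monic, so eliminate the leading term of the running remainder at each step):
  leading term 2·x^5: subtract (2·x^2)·g(x) = 2·x^5 + 4·x^4 - 6·x^3, leaving -x^4 - 4·x^3 - 2·x^2 + 4·x - 2
  leading term -x^4: subtract (-x)·g(x) = -x^4 - 2·x^3 + 3·x^2, leaving -2·x^3 - 5·x^2 + 4·x - 2
  leading term -2·x^3: subtract (-2)·g(x) = -2·x^3 - 4·x^2 + 6·x, leaving -x^2 - 2·x - 2
The remainder r(x) = -x^2 - 2·x - 2 ≠ 0 (and deg r < deg g), so g ∤ f, i.e. f ∉ (g).

Final answer: NO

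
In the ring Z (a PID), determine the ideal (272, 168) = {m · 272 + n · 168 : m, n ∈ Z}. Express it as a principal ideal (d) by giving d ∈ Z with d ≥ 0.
In the PID Z, (a, b) is generated by gcd(a, b). Compute gcd(272, 168) with the extended Euclidean algorithm, tracking rows (r, s, t) with s·272 + t·168 = r:
  row A: (272, 1, 0)   [1·272 + 0·168 = 272]
  row B: (168, 0, 1)   [0·272 + 1·168 = 168]
  272 = 1·168 + 104   → row C = row A − 1·row B = (104, 1, −1)   [check: 1·272 − 1·168 = 104]
  168 = 1·104 + 64   → row D = row B − 1·row C = (64, −1, 2)   [check: −1·272 + 2·168 = 64]
  104 = 1·64 + 40   → row E = row C − 1·row D = (40, 2, −3)   [check: 2·272 − 3·168 = 40]
  64 = 1·40 + 24   → row F = row D − 1·row E = (24, −3, 5)   [check: −3·272 + 5·168 = 24]
  40 = 1·24 + 16   → row G = row E − 1·row F = (16, 5, −8)   [check: 5·272 − 8·168 = 16]
  24 = 1·16 + 8   → row H = row F − 1·row G = (8, −8, 13)   [check: −8·272 + 13·168 = 8]
  16 = 2·8 + 0   → remainder 0, stop. gcd = 8 (last nonzero row H).
So gcd(272, 168) = 8, with Bézout identity −8·272 + 13·168 = 8. Containment (⊇): the Bézout identity exhibits 8 as an element of (272, 168), giving (8) ⊆ (272, 168). Containment (⊆): since 8 | 272 and 8 | 168 (272 = 8·34, 168 = 8·21), every Z-linear combination of 272 and 168 is divisible by 8, so (272, 168) ⊆ (8). Therefore (272, 168) = (8), d = 8.

Final answer: (272, 168) = (8); d = 8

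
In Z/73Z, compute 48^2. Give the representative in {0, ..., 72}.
41

Use repeated squaring. Binary(2) = 10. Walk through the bits of the exponent 2 left-to-right: at each bit after the leading one, square the running value, then multiply by 48 if the bit is 1 (always reducing mod 73):
  bit 1 = 1 (leading): start with 48.
  bit 2 = 0: square 48^2 = 2304 ≡ 41 (mod 73).
Final value: 48^2 ≡ 41 (mod 73).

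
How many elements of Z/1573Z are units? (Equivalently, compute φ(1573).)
Z/1573Z has φ(1573) = 1320 units

An element a ∈ Z/1573Z is a unit iff gcd(a, 1573) = 1, so the number of units is φ(1573). φ is multiplicative, with φ(p^e) = p^e − p^(e−1). Factorise 1573 = 11^2 · 13. Then
  φ(1573) = (11^2 − 11^1) · (13 − 1) = 110 · 12 = 1320.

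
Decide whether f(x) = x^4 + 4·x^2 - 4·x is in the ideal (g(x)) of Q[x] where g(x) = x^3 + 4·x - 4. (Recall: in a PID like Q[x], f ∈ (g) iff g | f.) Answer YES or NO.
In Q[x] the ideal (g) consists of all multiples of g, so f ∈ (g) iff g | f, i.e. iff the remainder of f on division by g is 0. Divide f by g (g is monic, so eliminate the leading term of the running remainder at each step):
  leading term x^4: subtract (x)·g(x) = x^4 + 4·x^2 - 4·x, leaving 0
The remainder is 0, so f(x) = g(x) · h(x) with h(x) = x. Hence g | f, i.e. f ∈ (g).

Final answer: YES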